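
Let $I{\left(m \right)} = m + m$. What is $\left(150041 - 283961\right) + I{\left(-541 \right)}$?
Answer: $-135002$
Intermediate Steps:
$I{\left(m \right)} = 2 m$
$\left(150041 - 283961\right) + I{\left(-541 \right)} = \left(150041 - 283961\right) + 2 \left(-541\right) = -133920 - 1082 = -135002$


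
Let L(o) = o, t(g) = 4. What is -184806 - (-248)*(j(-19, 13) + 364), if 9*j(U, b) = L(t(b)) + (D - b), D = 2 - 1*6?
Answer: -854030/9 ≈ -94892.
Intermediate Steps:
D = -4 (D = 2 - 6 = -4)
j(U, b) = -b/9 (j(U, b) = (4 + (-4 - b))/9 = (-b)/9 = -b/9)
-184806 - (-248)*(j(-19, 13) + 364) = -184806 - (-248)*(-⅑*13 + 364) = -184806 - (-248)*(-13/9 + 364) = -184806 - (-248)*3263/9 = -184806 - 1*(-809224/9) = -184806 + 809224/9 = -854030/9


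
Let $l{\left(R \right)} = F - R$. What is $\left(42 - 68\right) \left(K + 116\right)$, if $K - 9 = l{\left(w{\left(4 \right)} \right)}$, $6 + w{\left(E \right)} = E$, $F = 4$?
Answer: $-3406$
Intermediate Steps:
$w{\left(E \right)} = -6 + E$
$l{\left(R \right)} = 4 - R$
$K = 15$ ($K = 9 + \left(4 - \left(-6 + 4\right)\right) = 9 + \left(4 - -2\right) = 9 + \left(4 + 2\right) = 9 + 6 = 15$)
$\left(42 - 68\right) \left(K + 116\right) = \left(42 - 68\right) \left(15 + 116\right) = \left(-26\right) 131 = -3406$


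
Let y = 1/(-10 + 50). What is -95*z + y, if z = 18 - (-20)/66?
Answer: -2295167/1320 ≈ -1738.8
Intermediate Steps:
z = 604/33 (z = 18 - (-20)/66 = 18 - 1*(-10/33) = 18 + 10/33 = 604/33 ≈ 18.303)
y = 1/40 ≈ 0.025000
-95*z + y = -95*604/33 + 1/40 = -57380/33 + 1/40 = -2295167/1320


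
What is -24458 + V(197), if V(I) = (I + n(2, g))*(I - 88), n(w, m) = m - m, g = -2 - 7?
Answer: -2985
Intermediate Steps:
g = -9
n(w, m) = 0
V(I) = I*(-88 + I) (V(I) = (I + 0)*(I - 88) = I*(-88 + I))
-24458 + V(197) = -24458 + 197*(-88 + 197) = -24458 + 197*109 = -24458 + 21473 = -2985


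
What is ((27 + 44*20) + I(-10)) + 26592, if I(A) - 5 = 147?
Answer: 27651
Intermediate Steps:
I(A) = 152 (I(A) = 5 + 147 = 152)
((27 + 44*20) + I(-10)) + 26592 = ((27 + 44*20) + 152) + 26592 = ((27 + 880) + 152) + 26592 = (907 + 152) + 26592 = 1059 + 26592 = 27651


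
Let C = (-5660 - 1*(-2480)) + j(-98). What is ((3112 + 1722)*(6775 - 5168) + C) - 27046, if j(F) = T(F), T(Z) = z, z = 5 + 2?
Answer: 7738019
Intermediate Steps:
z = 7
T(Z) = 7
j(F) = 7
C = -3173 (C = (-5660 - 1*(-2480)) + 7 = (-5660 + 2480) + 7 = -3180 + 7 = -3173)
((3112 + 1722)*(6775 - 5168) + C) - 27046 = ((3112 + 1722)*(6775 - 5168) - 3173) - 27046 = (4834*1607 - 3173) - 27046 = (7768238 - 3173) - 27046 = 7765065 - 27046 = 7738019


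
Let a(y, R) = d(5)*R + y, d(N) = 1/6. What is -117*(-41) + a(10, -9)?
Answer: 9611/2 ≈ 4805.5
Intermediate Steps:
d(N) = ⅙
a(y, R) = y + R/6 (a(y, R) = R/6 + y = y + R/6)
-117*(-41) + a(10, -9) = -117*(-41) + (10 + (⅙)*(-9)) = 4797 + (10 - 3/2) = 4797 + 17/2 = 9611/2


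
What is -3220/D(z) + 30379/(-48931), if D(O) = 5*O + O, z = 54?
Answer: -41850154/3963411 ≈ -10.559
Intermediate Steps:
D(O) = 6*O
-3220/D(z) + 30379/(-48931) = -3220/(6*54) + 30379/(-48931) = -3220/324 + 30379*(-1/48931) = -3220*1/324 - 30379/48931 = -805/81 - 30379/48931 = -41850154/3963411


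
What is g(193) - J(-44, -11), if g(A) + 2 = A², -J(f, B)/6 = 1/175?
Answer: 6518231/175 ≈ 37247.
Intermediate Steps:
J(f, B) = -6/175
g(A) = -2 + A²
g(193) - J(-44, -11) = (-2 + 193²) - 1*(-6/175) = (-2 + 37249) + 6/175 = 37247 + 6/175 = 6518231/175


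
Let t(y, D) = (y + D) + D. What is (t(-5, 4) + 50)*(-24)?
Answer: -1272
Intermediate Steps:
t(y, D) = y + 2*D (t(y, D) = (D + y) + D = y + 2*D)
(t(-5, 4) + 50)*(-24) = ((-5 + 2*4) + 50)*(-24) = ((-5 + 8) + 50)*(-24) = (3 + 50)*(-24) = 53*(-24) = -1272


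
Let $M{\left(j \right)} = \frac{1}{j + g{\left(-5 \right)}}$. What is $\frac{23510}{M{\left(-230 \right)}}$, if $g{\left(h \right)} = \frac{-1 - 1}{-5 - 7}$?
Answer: $- \frac{16210145}{3} \approx -5.4034 \cdot 10^{6}$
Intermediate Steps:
$g{\left(h \right)} = \frac{1}{6}$ ($g{\left(h \right)} = - \frac{2}{-12} = \left(-2\right) \left(- \frac{1}{12}\right) = \frac{1}{6}$)
$M{\left(j \right)} = \frac{1}{\frac{1}{6} + j}$ ($M{\left(j \right)} = \frac{1}{j + \frac{1}{6}} = \frac{1}{\frac{1}{6} + j}$)
$\frac{23510}{M{\left(-230 \right)}} = \frac{23510}{6 \frac{1}{1 + 6 \left(-230\right)}} = \frac{23510}{6 \frac{1}{1 - 1380}} = \frac{23510}{6 \frac{1}{-1379}} = \frac{23510}{6 \left(- \frac{1}{1379}\right)} = \frac{23510}{- \frac{6}{1379}} = 23510 \left(- \frac{1379}{6}\right) = - \frac{16210145}{3}$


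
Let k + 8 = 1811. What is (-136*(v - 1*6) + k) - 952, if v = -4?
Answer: 2211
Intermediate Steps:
k = 1803 (k = -8 + 1811 = 1803)
(-136*(v - 1*6) + k) - 952 = (-136*(-4 - 1*6) + 1803) - 952 = (-136*(-4 - 6) + 1803) - 952 = (-136*(-10) + 1803) - 952 = (1360 + 1803) - 952 = 3163 - 952 = 2211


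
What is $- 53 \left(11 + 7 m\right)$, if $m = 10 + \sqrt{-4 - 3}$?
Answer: $-4293 - 371 i \sqrt{7} \approx -4293.0 - 981.57 i$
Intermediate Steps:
$m = 10 + i \sqrt{7}$ ($m = 10 + \sqrt{-7} = 10 + i \sqrt{7} \approx 10.0 + 2.6458 i$)
$- 53 \left(11 + 7 m\right) = - 53 \left(11 + 7 \left(10 + i \sqrt{7}\right)\right) = - 53 \left(11 + \left(70 + 7 i \sqrt{7}\right)\right) = - 53 \left(81 + 7 i \sqrt{7}\right) = -4293 - 371 i \sqrt{7}$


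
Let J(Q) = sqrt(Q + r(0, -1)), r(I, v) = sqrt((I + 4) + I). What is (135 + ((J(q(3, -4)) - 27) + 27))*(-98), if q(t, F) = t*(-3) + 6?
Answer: -13230 - 98*I ≈ -13230.0 - 98.0*I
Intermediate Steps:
r(I, v) = sqrt(4 + 2*I) (r(I, v) = sqrt((4 + I) + I) = sqrt(4 + 2*I))
q(t, F) = 6 - 3*t (q(t, F) = -3*t + 6 = 6 - 3*t)
J(Q) = sqrt(2 + Q) (J(Q) = sqrt(Q + sqrt(4 + 2*0)) = sqrt(Q + sqrt(4 + 0)) = sqrt(Q + sqrt(4)) = sqrt(Q + 2) = sqrt(2 + Q))
(135 + ((J(q(3, -4)) - 27) + 27))*(-98) = (135 + ((sqrt(2 + (6 - 3*3)) - 27) + 27))*(-98) = (135 + ((sqrt(2 + (6 - 9)) - 27) + 27))*(-98) = (135 + ((sqrt(2 - 3) - 27) + 27))*(-98) = (135 + ((sqrt(-1) - 27) + 27))*(-98) = (135 + ((I - 27) + 27))*(-98) = (135 + ((-27 + I) + 27))*(-98) = (135 + I)*(-98) = -13230 - 98*I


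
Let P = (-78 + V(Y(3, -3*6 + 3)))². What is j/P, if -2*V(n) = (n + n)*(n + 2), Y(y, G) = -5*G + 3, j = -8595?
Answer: -955/4435236 ≈ -0.00021532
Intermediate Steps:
Y(y, G) = 3 - 5*G
V(n) = -n*(2 + n) (V(n) = -(n + n)*(n + 2)/2 = -2*n*(2 + n)/2 = -n*(2 + n))
P = 39917124 (P = (-78 - (3 - 5*(-3*6 + 3))*(2 + (3 - 5*(-3*6 + 3))))² = (-78 - (3 - 5*(-18 + 3))*(2 + (3 - 5*(-18 + 3))))² = (-78 - (3 - 5*(-15))*(2 + (3 - 5*(-15))))² = (-78 - (3 + 75)*(2 + (3 + 75)))² = (-78 - 1*78*(2 + 78))² = (-78 - 1*78*80)² = (-78 - 6240)² = (-6318)² = 39917124)
j/P = -8595/39917124 = -8595*1/39917124 = -955/4435236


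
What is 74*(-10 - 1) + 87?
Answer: -727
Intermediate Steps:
74*(-10 - 1) + 87 = 74*(-11) + 87 = -814 + 87 = -727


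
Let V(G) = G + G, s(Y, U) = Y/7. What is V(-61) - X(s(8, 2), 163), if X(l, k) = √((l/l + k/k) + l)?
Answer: -122 - √154/7 ≈ -123.77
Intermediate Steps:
s(Y, U) = Y/7 (s(Y, U) = Y*(⅐) = Y/7)
V(G) = 2*G
X(l, k) = √(2 + l) (X(l, k) = √((1 + 1) + l) = √(2 + l))
V(-61) - X(s(8, 2), 163) = 2*(-61) - √(2 + (⅐)*8) = -122 - √(2 + 8/7) = -122 - √(22/7) = -122 - √154/7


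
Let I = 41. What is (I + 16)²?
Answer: 3249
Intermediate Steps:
(I + 16)² = (41 + 16)² = 57² = 3249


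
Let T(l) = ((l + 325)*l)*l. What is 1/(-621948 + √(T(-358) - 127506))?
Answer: -103658/64470611937 - I*√484102/128941223874 ≈ -1.6078e-6 - 5.3961e-9*I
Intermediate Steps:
T(l) = l²*(325 + l) (T(l) = ((325 + l)*l)*l = (l*(325 + l))*l = l²*(325 + l))
1/(-621948 + √(T(-358) - 127506)) = 1/(-621948 + √((-358)²*(325 - 358) - 127506)) = 1/(-621948 + √(128164*(-33) - 127506)) = 1/(-621948 + √(-4229412 - 127506)) = 1/(-621948 + √(-4356918)) = 1/(-621948 + 3*I*√484102)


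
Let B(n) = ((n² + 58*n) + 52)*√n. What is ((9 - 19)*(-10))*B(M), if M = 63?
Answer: 2302500*√7 ≈ 6.0918e+6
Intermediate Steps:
B(n) = √n*(52 + n² + 58*n) (B(n) = (52 + n² + 58*n)*√n = √n*(52 + n² + 58*n))
((9 - 19)*(-10))*B(M) = ((9 - 19)*(-10))*(√63*(52 + 63² + 58*63)) = (-10*(-10))*((3*√7)*(52 + 3969 + 3654)) = 100*((3*√7)*7675) = 100*(23025*√7) = 2302500*√7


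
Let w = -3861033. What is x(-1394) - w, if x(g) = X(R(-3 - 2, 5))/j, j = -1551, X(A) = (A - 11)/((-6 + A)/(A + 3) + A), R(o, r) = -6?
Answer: 11976924349/3102 ≈ 3.8610e+6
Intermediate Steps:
X(A) = (-11 + A)/(A + (-6 + A)/(3 + A)) (X(A) = (-11 + A)/((-6 + A)/(3 + A) + A) = (-11 + A)/(A + (-6 + A)/(3 + A)))
x(g) = -17/3102 (x(g) = ((-33 + (-6)**2 - 8*(-6))/(-6 + (-6)**2 + 4*(-6)))/(-1551) = ((-33 + 36 + 48)/(-6 + 36 - 24))*(-1/1551) = (51/6)*(-1/1551) = ((1/6)*51)*(-1/1551) = (17/2)*(-1/1551) = -17/3102)
x(-1394) - w = -17/3102 - 1*(-3861033) = -17/3102 + 3861033 = 11976924349/3102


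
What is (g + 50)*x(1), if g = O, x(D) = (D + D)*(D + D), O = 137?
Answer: 748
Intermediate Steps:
x(D) = 4*D**2 (x(D) = (2*D)*(2*D) = 4*D**2)
g = 137
(g + 50)*x(1) = (137 + 50)*(4*1**2) = 187*(4*1) = 187*4 = 748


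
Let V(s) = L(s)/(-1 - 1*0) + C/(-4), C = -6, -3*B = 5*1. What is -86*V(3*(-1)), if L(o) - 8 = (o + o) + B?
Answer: -301/3 ≈ -100.33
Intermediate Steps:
B = -5/3 ≈ -1.6667
L(o) = 19/3 + 2*o (L(o) = 8 + ((o + o) - 5/3) = 8 + (2*o - 5/3) = 8 + (-5/3 + 2*o) = 19/3 + 2*o)
V(s) = -29/6 - 2*s (V(s) = (19/3 + 2*s)/(-1 - 1*0) - 6/(-4) = (19/3 + 2*s)/(-1 + 0) - 6*(-¼) = (19/3 + 2*s)/(-1) + 3/2 = (19/3 + 2*s)*(-1) + 3/2 = (-19/3 - 2*s) + 3/2 = -29/6 - 2*s)
-86*V(3*(-1)) = -86*(-29/6 - 6*(-1)) = -86*(-29/6 - 2*(-3)) = -86*(-29/6 + 6) = -86*7/6 = -301/3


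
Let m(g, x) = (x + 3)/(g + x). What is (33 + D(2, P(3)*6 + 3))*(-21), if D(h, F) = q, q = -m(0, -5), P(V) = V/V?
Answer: -3423/5 ≈ -684.60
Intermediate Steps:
P(V) = 1
m(g, x) = (3 + x)/(g + x)
q = -⅖ (q = -(3 - 5)/(0 - 5) = -(-2)/(-5) = -(-1)*(-2)/5 = -1*⅖ = -⅖ ≈ -0.40000)
D(h, F) = -⅖
(33 + D(2, P(3)*6 + 3))*(-21) = (33 - ⅖)*(-21) = (163/5)*(-21) = -3423/5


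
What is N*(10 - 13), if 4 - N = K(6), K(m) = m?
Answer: 6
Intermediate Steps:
N = -2 (N = 4 - 1*6 = 4 - 6 = -2)
N*(10 - 13) = -2*(10 - 13) = -2*(-3) = 6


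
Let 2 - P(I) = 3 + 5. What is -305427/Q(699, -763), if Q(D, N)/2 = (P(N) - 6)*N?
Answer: -101809/6104 ≈ -16.679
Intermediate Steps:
P(I) = -6 (P(I) = 2 - (3 + 5) = 2 - 1*8 = 2 - 8 = -6)
Q(D, N) = -24*N (Q(D, N) = 2*((-6 - 6)*N) = 2*(-12*N) = -24*N)
-305427/Q(699, -763) = -305427/((-24*(-763))) = -305427/18312 = -305427*1/18312 = -101809/6104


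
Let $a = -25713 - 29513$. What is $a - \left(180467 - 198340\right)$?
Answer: $-37353$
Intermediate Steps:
$a = -55226$ ($a = -25713 - 29513 = -55226$)
$a - \left(180467 - 198340\right) = -55226 - \left(180467 - 198340\right) = -55226 - -17873 = -55226 + 17873 = -37353$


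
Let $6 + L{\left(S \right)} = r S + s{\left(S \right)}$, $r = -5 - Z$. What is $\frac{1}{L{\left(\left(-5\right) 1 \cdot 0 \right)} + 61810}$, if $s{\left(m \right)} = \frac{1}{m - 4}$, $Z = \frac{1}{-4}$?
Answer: $\frac{4}{247215} \approx 1.618 \cdot 10^{-5}$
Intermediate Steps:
$Z = - \frac{1}{4} \approx -0.25$
$s{\left(m \right)} = \frac{1}{-4 + m}$
$r = - \frac{19}{4}$ ($r = -5 - - \frac{1}{4} = -5 + \frac{1}{4} = - \frac{19}{4} \approx -4.75$)
$L{\left(S \right)} = -6 + \frac{1}{-4 + S} - \frac{19 S}{4}$ ($L{\left(S \right)} = -6 - \left(- \frac{1}{-4 + S} + \frac{19 S}{4}\right) = -6 + \frac{1}{-4 + S} - \frac{19 S}{4}$)
$\frac{1}{L{\left(\left(-5\right) 1 \cdot 0 \right)} + 61810} = \frac{1}{\frac{100 - 19 \left(\left(-5\right) 1 \cdot 0\right)^{2} + 52 \left(-5\right) 1 \cdot 0}{4 \left(-4 + \left(-5\right) 1 \cdot 0\right)} + 61810} = \frac{1}{\frac{100 - 19 \left(\left(-5\right) 0\right)^{2} + 52 \left(\left(-5\right) 0\right)}{4 \left(-4 - 0\right)} + 61810} = \frac{1}{\frac{100 - 19 \cdot 0^{2} + 52 \cdot 0}{4 \left(-4 + 0\right)} + 61810} = \frac{1}{\frac{100 - 0 + 0}{4 \left(-4\right)} + 61810} = \frac{1}{\frac{1}{4} \left(- \frac{1}{4}\right) \left(100 + 0 + 0\right) + 61810} = \frac{1}{\frac{1}{4} \left(- \frac{1}{4}\right) 100 + 61810} = \frac{1}{- \frac{25}{4} + 61810} = \frac{1}{\frac{247215}{4}} = \frac{4}{247215}$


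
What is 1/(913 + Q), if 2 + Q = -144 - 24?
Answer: 1/743 ≈ 0.0013459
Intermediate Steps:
Q = -170 (Q = -2 + (-144 - 24) = -2 - 168 = -170)
1/(913 + Q) = 1/(913 - 170) = 1/743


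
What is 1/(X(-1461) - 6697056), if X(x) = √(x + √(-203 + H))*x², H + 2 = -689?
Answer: -1/(6697056 - 2134521*√(-1461 + I*√894)) ≈ -8.7605e-10 - 1.2193e-8*I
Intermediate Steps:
H = -691 (H = -2 - 689 = -691)
X(x) = x²*√(x + I*√894) (X(x) = √(x + √(-203 - 691))*x² = √(x + √(-894))*x² = √(x + I*√894)*x² = x²*√(x + I*√894))
1/(X(-1461) - 6697056) = 1/((-1461)²*√(-1461 + I*√894) - 6697056) = 1/(2134521*√(-1461 + I*√894) - 6697056) = 1/(-6697056 + 2134521*√(-1461 + I*√894))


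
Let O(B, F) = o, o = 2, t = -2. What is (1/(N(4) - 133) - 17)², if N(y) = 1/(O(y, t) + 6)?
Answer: 326850241/1129969 ≈ 289.26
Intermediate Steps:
O(B, F) = 2
N(y) = ⅛ (N(y) = 1/(2 + 6) = 1/8 = ⅛)
(1/(N(4) - 133) - 17)² = (1/(⅛ - 133) - 17)² = (1/(-1063/8) - 17)² = (-8/1063 - 17)² = (-18079/1063)² = 326850241/1129969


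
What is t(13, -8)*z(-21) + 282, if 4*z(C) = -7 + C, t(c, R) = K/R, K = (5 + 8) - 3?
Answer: 1163/4 ≈ 290.75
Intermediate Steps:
K = 10 (K = 13 - 3 = 10)
t(c, R) = 10/R
z(C) = -7/4 + C/4 (z(C) = (-7 + C)/4 = -7/4 + C/4)
t(13, -8)*z(-21) + 282 = (10/(-8))*(-7/4 + (¼)*(-21)) + 282 = (10*(-⅛))*(-7/4 - 21/4) + 282 = -5/4*(-7) + 282 = 35/4 + 282 = 1163/4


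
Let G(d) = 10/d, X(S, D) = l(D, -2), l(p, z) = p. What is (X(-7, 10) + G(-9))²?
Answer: 6400/81 ≈ 79.012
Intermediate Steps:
X(S, D) = D
(X(-7, 10) + G(-9))² = (10 + 10/(-9))² = (10 + 10*(-⅑))² = (10 - 10/9)² = (80/9)² = 6400/81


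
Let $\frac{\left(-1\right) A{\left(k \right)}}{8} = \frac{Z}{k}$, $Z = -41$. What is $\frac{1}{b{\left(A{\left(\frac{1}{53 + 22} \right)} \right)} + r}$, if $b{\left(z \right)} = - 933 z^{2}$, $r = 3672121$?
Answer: $- \frac{1}{564610607879} \approx -1.7711 \cdot 10^{-12}$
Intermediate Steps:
$A{\left(k \right)} = \frac{328}{k}$ ($A{\left(k \right)} = - 8 \left(- \frac{41}{k}\right) = \frac{328}{k}$)
$\frac{1}{b{\left(A{\left(\frac{1}{53 + 22} \right)} \right)} + r} = \frac{1}{- 933 \left(\frac{328}{\frac{1}{53 + 22}}\right)^{2} + 3672121} = \frac{1}{- 933 \left(\frac{328}{\frac{1}{75}}\right)^{2} + 3672121} = \frac{1}{- 933 \left(328 \frac{1}{\frac{1}{75}}\right)^{2} + 3672121} = \frac{1}{- 933 \left(328 \cdot 75\right)^{2} + 3672121} = \frac{1}{- 933 \cdot 24600^{2} + 3672121} = \frac{1}{\left(-933\right) 605160000 + 3672121} = \frac{1}{-564614280000 + 3672121} = \frac{1}{-564610607879} = - \frac{1}{564610607879}$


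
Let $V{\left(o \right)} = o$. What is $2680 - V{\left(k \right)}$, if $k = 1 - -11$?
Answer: $2668$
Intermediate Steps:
$k = 12$ ($k = 1 + 11 = 12$)
$2680 - V{\left(k \right)} = 2680 - 12 = 2668$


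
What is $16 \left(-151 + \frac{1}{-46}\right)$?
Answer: $- \frac{55576}{23} \approx -2416.3$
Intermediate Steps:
$16 \left(-151 + \frac{1}{-46}\right) = 16 \left(-151 - \frac{1}{46}\right) = 16 \left(- \frac{6947}{46}\right) = - \frac{55576}{23}$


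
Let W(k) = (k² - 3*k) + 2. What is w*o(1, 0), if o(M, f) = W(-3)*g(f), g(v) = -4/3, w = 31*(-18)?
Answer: 14880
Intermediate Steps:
w = -558
W(k) = 2 + k² - 3*k
g(v) = -4/3 (g(v) = -4*⅓ = -4/3)
o(M, f) = -80/3 (o(M, f) = (2 + (-3)² - 3*(-3))*(-4/3) = (2 + 9 + 9)*(-4/3) = 20*(-4/3) = -80/3)
w*o(1, 0) = -558*(-80/3) = 14880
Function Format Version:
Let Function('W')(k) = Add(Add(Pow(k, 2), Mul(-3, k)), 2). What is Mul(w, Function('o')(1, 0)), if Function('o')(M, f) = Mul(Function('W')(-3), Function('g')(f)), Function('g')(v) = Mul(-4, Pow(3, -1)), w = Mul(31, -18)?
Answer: 14880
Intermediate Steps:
w = -558
Function('W')(k) = Add(2, Pow(k, 2), Mul(-3, k))
Function('g')(v) = Rational(-4, 3) (Function('g')(v) = Mul(-4, Rational(1, 3)) = Rational(-4, 3))
Function('o')(M, f) = Rational(-80, 3) (Function('o')(M, f) = Mul(Add(2, Pow(-3, 2), Mul(-3, -3)), Rational(-4, 3)) = Mul(Add(2, 9, 9), Rational(-4, 3)) = Mul(20, Rational(-4, 3)) = Rational(-80, 3))
Mul(w, Function('o')(1, 0)) = Mul(-558, Rational(-80, 3)) = 14880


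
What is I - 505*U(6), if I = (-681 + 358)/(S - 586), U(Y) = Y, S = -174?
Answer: -121183/40 ≈ -3029.6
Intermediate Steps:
I = 17/40 (I = (-681 + 358)/(-174 - 586) = -323/(-760) = -323*(-1/760) = 17/40 ≈ 0.42500)
I - 505*U(6) = 17/40 - 505*6 = 17/40 - 3030 = -121183/40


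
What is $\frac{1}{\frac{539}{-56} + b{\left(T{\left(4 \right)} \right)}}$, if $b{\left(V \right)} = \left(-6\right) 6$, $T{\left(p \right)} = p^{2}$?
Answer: $- \frac{8}{365} \approx -0.021918$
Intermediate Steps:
$b{\left(V \right)} = -36$
$\frac{1}{\frac{539}{-56} + b{\left(T{\left(4 \right)} \right)}} = \frac{1}{\frac{539}{-56} - 36} = \frac{1}{539 \left(- \frac{1}{56}\right) - 36} = \frac{1}{- \frac{77}{8} - 36} = \frac{1}{- \frac{365}{8}} = - \frac{8}{365}$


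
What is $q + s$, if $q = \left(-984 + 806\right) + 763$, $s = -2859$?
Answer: $-2274$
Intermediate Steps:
$q = 585$ ($q = -178 + 763 = 585$)
$q + s = 585 - 2859 = -2274$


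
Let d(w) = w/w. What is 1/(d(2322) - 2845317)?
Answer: -1/2845316 ≈ -3.5145e-7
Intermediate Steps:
d(w) = 1
1/(d(2322) - 2845317) = 1/(1 - 2845317) = 1/(-2845316) = -1/2845316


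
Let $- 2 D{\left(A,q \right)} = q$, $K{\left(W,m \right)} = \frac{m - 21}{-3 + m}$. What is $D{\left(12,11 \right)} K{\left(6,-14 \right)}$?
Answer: $- \frac{385}{34} \approx -11.324$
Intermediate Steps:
$K{\left(W,m \right)} = \frac{-21 + m}{-3 + m}$
$D{\left(A,q \right)} = - \frac{q}{2}$
$D{\left(12,11 \right)} K{\left(6,-14 \right)} = \left(- \frac{1}{2}\right) 11 \frac{-21 - 14}{-3 - 14} = - \frac{11 \frac{1}{-17} \left(-35\right)}{2} = - \frac{11 \left(\left(- \frac{1}{17}\right) \left(-35\right)\right)}{2} = \left(- \frac{11}{2}\right) \frac{35}{17} = - \frac{385}{34}$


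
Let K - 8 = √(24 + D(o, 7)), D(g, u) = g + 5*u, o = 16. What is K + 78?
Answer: 86 + 5*√3 ≈ 94.660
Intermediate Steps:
K = 8 + 5*√3 (K = 8 + √(24 + (16 + 5*7)) = 8 + √(24 + (16 + 35)) = 8 + √(24 + 51) = 8 + √75 = 8 + 5*√3 ≈ 16.660)
K + 78 = (8 + 5*√3) + 78 = 86 + 5*√3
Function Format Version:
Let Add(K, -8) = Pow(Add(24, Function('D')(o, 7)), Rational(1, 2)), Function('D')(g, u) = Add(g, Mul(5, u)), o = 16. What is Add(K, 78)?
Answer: Add(86, Mul(5, Pow(3, Rational(1, 2)))) ≈ 94.660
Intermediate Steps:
K = Add(8, Mul(5, Pow(3, Rational(1, 2)))) (K = Add(8, Pow(Add(24, Add(16, Mul(5, 7))), Rational(1, 2))) = Add(8, Pow(Add(24, Add(16, 35)), Rational(1, 2))) = Add(8, Pow(Add(24, 51), Rational(1, 2))) = Add(8, Pow(75, Rational(1, 2))) = Add(8, Mul(5, Pow(3, Rational(1, 2)))) ≈ 16.660)
Add(K, 78) = Add(Add(8, Mul(5, Pow(3, Rational(1, 2)))), 78) = Add(86, Mul(5, Pow(3, Rational(1, 2))))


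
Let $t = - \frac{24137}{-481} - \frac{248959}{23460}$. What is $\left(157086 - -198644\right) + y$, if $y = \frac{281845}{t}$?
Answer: $\frac{162015543775630}{446504741} \approx 3.6285 \cdot 10^{5}$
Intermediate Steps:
$t = \frac{446504741}{11284260}$ ($t = \left(-24137\right) \left(- \frac{1}{481}\right) - \frac{248959}{23460} = \frac{24137}{481} - \frac{248959}{23460} = \frac{446504741}{11284260} \approx 39.569$)
$y = \frac{3180412259700}{446504741}$ ($y = \frac{281845}{\frac{446504741}{11284260}} = 281845 \cdot \frac{11284260}{446504741} = \frac{3180412259700}{446504741} \approx 7122.9$)
$\left(157086 - -198644\right) + y = \left(157086 - -198644\right) + \frac{3180412259700}{446504741} = \left(157086 + 198644\right) + \frac{3180412259700}{446504741} = 355730 + \frac{3180412259700}{446504741} = \frac{162015543775630}{446504741}$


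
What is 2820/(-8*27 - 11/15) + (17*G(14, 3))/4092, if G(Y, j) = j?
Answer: -57641933/4434364 ≈ -12.999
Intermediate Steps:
2820/(-8*27 - 11/15) + (17*G(14, 3))/4092 = 2820/(-8*27 - 11/15) + (17*3)/4092 = 2820/(-216 - 11*1/15) + 51*(1/4092) = 2820/(-216 - 11/15) + 17/1364 = 2820/(-3251/15) + 17/1364 = 2820*(-15/3251) + 17/1364 = -42300/3251 + 17/1364 = -57641933/4434364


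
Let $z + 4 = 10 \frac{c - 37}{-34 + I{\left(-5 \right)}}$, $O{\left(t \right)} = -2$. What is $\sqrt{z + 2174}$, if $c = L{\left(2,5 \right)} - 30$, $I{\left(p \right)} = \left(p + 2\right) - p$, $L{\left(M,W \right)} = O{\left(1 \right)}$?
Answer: $\frac{\sqrt{35065}}{4} \approx 46.814$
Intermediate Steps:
$L{\left(M,W \right)} = -2$
$I{\left(p \right)} = 2$ ($I{\left(p \right)} = \left(2 + p\right) - p = 2$)
$c = -32$ ($c = -2 - 30 = -32$)
$z = \frac{281}{16}$ ($z = -4 + 10 \frac{-32 - 37}{-34 + 2} = -4 + 10 \left(- \frac{69}{-32}\right) = -4 + 10 \left(\left(-69\right) \left(- \frac{1}{32}\right)\right) = -4 + 10 \cdot \frac{69}{32} = -4 + \frac{345}{16} = \frac{281}{16} \approx 17.563$)
$\sqrt{z + 2174} = \sqrt{\frac{281}{16} + 2174} = \sqrt{\frac{35065}{16}} = \frac{\sqrt{35065}}{4}$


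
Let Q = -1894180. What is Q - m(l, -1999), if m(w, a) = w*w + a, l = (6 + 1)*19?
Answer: -1909870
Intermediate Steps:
l = 133 (l = 7*19 = 133)
m(w, a) = a + w**2 (m(w, a) = w**2 + a = a + w**2)
Q - m(l, -1999) = -1894180 - (-1999 + 133**2) = -1894180 - (-1999 + 17689) = -1894180 - 1*15690 = -1894180 - 15690 = -1909870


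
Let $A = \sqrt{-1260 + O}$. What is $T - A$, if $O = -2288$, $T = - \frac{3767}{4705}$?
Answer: $- \frac{3767}{4705} - 2 i \sqrt{887} \approx -0.80064 - 59.565 i$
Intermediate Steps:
$T = - \frac{3767}{4705}$ ($T = \left(-3767\right) \frac{1}{4705} = - \frac{3767}{4705} \approx -0.80064$)
$A = 2 i \sqrt{887}$ ($A = \sqrt{-1260 - 2288} = \sqrt{-3548} = 2 i \sqrt{887} \approx 59.565 i$)
$T - A = - \frac{3767}{4705} - 2 i \sqrt{887}$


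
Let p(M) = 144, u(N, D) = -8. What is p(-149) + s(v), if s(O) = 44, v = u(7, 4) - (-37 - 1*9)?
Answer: 188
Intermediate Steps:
v = 38 (v = -8 - (-37 - 1*9) = -8 - (-37 - 9) = -8 - 1*(-46) = -8 + 46 = 38)
p(-149) + s(v) = 144 + 44 = 188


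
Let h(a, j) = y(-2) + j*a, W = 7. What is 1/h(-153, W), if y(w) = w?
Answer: -1/1073 ≈ -0.00093197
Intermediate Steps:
h(a, j) = -2 + a*j (h(a, j) = -2 + j*a = -2 + a*j)
1/h(-153, W) = 1/(-2 - 153*7) = 1/(-2 - 1071) = 1/(-1073) = -1/1073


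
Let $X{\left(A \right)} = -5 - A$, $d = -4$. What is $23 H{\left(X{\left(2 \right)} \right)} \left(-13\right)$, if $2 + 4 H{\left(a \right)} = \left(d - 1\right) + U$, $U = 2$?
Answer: $\frac{1495}{4} \approx 373.75$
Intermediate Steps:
$H{\left(a \right)} = - \frac{5}{4}$ ($H{\left(a \right)} = - \frac{1}{2} + \frac{\left(-4 - 1\right) + 2}{4} = - \frac{1}{2} + \frac{-5 + 2}{4} = - \frac{1}{2} + \frac{1}{4} \left(-3\right) = - \frac{1}{2} - \frac{3}{4} = - \frac{5}{4}$)
$23 H{\left(X{\left(2 \right)} \right)} \left(-13\right) = 23 \left(- \frac{5}{4}\right) \left(-13\right) = \left(- \frac{115}{4}\right) \left(-13\right) = \frac{1495}{4}$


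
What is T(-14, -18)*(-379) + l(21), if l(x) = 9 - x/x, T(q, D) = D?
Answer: 6830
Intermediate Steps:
l(x) = 8 (l(x) = 9 - 1*1 = 9 - 1 = 8)
T(-14, -18)*(-379) + l(21) = -18*(-379) + 8 = 6822 + 8 = 6830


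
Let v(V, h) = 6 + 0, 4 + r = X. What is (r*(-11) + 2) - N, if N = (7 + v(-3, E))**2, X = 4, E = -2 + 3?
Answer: -167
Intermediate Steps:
E = 1
r = 0 (r = -4 + 4 = 0)
v(V, h) = 6
N = 169 (N = (7 + 6)**2 = 13**2 = 169)
(r*(-11) + 2) - N = (0*(-11) + 2) - 1*169 = (0 + 2) - 169 = 2 - 169 = -167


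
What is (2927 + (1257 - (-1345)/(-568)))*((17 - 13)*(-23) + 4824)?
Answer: 2809822561/142 ≈ 1.9787e+7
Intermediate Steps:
(2927 + (1257 - (-1345)/(-568)))*((17 - 13)*(-23) + 4824) = (2927 + (1257 - (-1345)*(-1)/568))*(4*(-23) + 4824) = (2927 + (1257 - 1*1345/568))*(-92 + 4824) = (2927 + (1257 - 1345/568))*4732 = (2927 + 712631/568)*4732 = (2375167/568)*4732 = 2809822561/142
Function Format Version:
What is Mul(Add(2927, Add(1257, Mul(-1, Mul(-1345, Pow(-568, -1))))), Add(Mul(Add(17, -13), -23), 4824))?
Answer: Rational(2809822561, 142) ≈ 1.9787e+7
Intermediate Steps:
Mul(Add(2927, Add(1257, Mul(-1, Mul(-1345, Pow(-568, -1))))), Add(Mul(Add(17, -13), -23), 4824)) = Mul(Add(2927, Add(1257, Mul(-1, Mul(-1345, Rational(-1, 568))))), Add(Mul(4, -23), 4824)) = Mul(Add(2927, Add(1257, Mul(-1, Rational(1345, 568)))), Add(-92, 4824)) = Mul(Add(2927, Add(1257, Rational(-1345, 568))), 4732) = Mul(Add(2927, Rational(712631, 568)), 4732) = Mul(Rational(2375167, 568), 4732) = Rational(2809822561, 142)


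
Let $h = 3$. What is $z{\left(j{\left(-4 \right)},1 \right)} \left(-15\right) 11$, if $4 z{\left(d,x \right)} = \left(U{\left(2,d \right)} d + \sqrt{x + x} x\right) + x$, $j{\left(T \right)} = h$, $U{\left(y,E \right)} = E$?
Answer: $- \frac{825}{2} - \frac{165 \sqrt{2}}{4} \approx -470.84$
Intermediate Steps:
$j{\left(T \right)} = 3$
$z{\left(d,x \right)} = \frac{x}{4} + \frac{d^{2}}{4} + \frac{\sqrt{2} x^{\frac{3}{2}}}{4}$ ($z{\left(d,x \right)} = \frac{\left(d d + \sqrt{x + x} x\right) + x}{4} = \frac{\left(d^{2} + \sqrt{2 x} x\right) + x}{4} = \frac{\left(d^{2} + \sqrt{2} \sqrt{x} x\right) + x}{4} = \frac{\left(d^{2} + \sqrt{2} x^{\frac{3}{2}}\right) + x}{4} = \frac{x + d^{2} + \sqrt{2} x^{\frac{3}{2}}}{4} = \frac{x}{4} + \frac{d^{2}}{4} + \frac{\sqrt{2} x^{\frac{3}{2}}}{4}$)
$z{\left(j{\left(-4 \right)},1 \right)} \left(-15\right) 11 = \left(\frac{1}{4} \cdot 1 + \frac{3^{2}}{4} + \frac{\sqrt{2} \cdot 1^{\frac{3}{2}}}{4}\right) \left(-15\right) 11 = \left(\frac{1}{4} + \frac{1}{4} \cdot 9 + \frac{1}{4} \sqrt{2} \cdot 1\right) \left(-15\right) 11 = \left(\frac{1}{4} + \frac{9}{4} + \frac{\sqrt{2}}{4}\right) \left(-15\right) 11 = \left(\frac{5}{2} + \frac{\sqrt{2}}{4}\right) \left(-15\right) 11 = \left(- \frac{75}{2} - \frac{15 \sqrt{2}}{4}\right) 11 = - \frac{825}{2} - \frac{165 \sqrt{2}}{4}$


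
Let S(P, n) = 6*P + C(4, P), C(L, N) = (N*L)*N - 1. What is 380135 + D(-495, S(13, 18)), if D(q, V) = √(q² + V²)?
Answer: 380135 + 3*√90226 ≈ 3.8104e+5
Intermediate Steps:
C(L, N) = -1 + L*N² (C(L, N) = (L*N)*N - 1 = L*N² - 1 = -1 + L*N²)
S(P, n) = -1 + 4*P² + 6*P (S(P, n) = 6*P + (-1 + 4*P²) = -1 + 4*P² + 6*P)
D(q, V) = √(V² + q²)
380135 + D(-495, S(13, 18)) = 380135 + √((-1 + 4*13² + 6*13)² + (-495)²) = 380135 + √((-1 + 4*169 + 78)² + 245025) = 380135 + √((-1 + 676 + 78)² + 245025) = 380135 + √(753² + 245025) = 380135 + √(567009 + 245025) = 380135 + √812034 = 380135 + 3*√90226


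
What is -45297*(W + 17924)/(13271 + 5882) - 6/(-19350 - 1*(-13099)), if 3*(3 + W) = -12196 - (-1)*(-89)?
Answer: -3914853173904/119725403 ≈ -32699.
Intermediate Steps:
W = -4098 (W = -3 + (-12196 - (-1)*(-89))/3 = -3 + (-12196 - 1*89)/3 = -3 + (-12196 - 89)/3 = -3 + (⅓)*(-12285) = -3 - 4095 = -4098)
-45297*(W + 17924)/(13271 + 5882) - 6/(-19350 - 1*(-13099)) = -45297*(-4098 + 17924)/(13271 + 5882) - 6/(-19350 - 1*(-13099)) = -45297/(19153/13826) - 6/(-19350 + 13099) = -45297/(19153*(1/13826)) - 6/(-6251) = -45297/19153/13826 - 6*(-1/6251) = -45297*13826/19153 + 6/6251 = -626276322/19153 + 6/6251 = -3914853173904/119725403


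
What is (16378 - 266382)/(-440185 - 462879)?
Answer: 62501/225766 ≈ 0.27684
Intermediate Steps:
(16378 - 266382)/(-440185 - 462879) = -250004/(-903064) = -250004*(-1/903064) = 62501/225766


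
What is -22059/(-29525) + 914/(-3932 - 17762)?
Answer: 225781048/320257675 ≈ 0.70500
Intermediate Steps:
-22059/(-29525) + 914/(-3932 - 17762) = -22059*(-1/29525) + 914/(-21694) = 22059/29525 + 914*(-1/21694) = 22059/29525 - 457/10847 = 225781048/320257675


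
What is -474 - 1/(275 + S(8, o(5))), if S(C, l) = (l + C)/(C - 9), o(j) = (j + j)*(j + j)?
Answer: -79159/167 ≈ -474.01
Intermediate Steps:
o(j) = 4*j**2 (o(j) = (2*j)*(2*j) = 4*j**2)
S(C, l) = (C + l)/(-9 + C)
-474 - 1/(275 + S(8, o(5))) = -474 - 1/(275 + (8 + 4*5**2)/(-9 + 8)) = -474 - 1/(275 + (8 + 4*25)/(-1)) = -474 - 1/(275 - (8 + 100)) = -474 - 1/(275 - 1*108) = -474 - 1/(275 - 108) = -474 - 1/167 = -79159/167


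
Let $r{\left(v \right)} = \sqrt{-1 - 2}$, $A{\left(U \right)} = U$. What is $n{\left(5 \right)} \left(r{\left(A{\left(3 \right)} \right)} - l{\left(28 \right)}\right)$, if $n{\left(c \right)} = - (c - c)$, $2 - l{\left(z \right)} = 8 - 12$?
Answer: $0$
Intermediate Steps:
$r{\left(v \right)} = i \sqrt{3}$ ($r{\left(v \right)} = \sqrt{-3} = i \sqrt{3}$)
$l{\left(z \right)} = 6$ ($l{\left(z \right)} = 2 - \left(8 - 12\right) = 2 - -4 = 2 + 4 = 6$)
$n{\left(c \right)} = 0$ ($n{\left(c \right)} = \left(-1\right) 0 = 0$)
$n{\left(5 \right)} \left(r{\left(A{\left(3 \right)} \right)} - l{\left(28 \right)}\right) = 0 \left(i \sqrt{3} - 6\right) = 0 \left(-6 + i \sqrt{3}\right) = 0$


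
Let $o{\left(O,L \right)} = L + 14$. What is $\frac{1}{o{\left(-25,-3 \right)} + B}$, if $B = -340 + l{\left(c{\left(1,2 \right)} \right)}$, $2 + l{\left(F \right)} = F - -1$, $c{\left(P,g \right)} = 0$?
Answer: $- \frac{1}{330} \approx -0.0030303$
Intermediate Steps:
$o{\left(O,L \right)} = 14 + L$
$l{\left(F \right)} = -1 + F$ ($l{\left(F \right)} = -2 + \left(F - -1\right) = -2 + \left(F + 1\right) = -2 + \left(1 + F\right) = -1 + F$)
$B = -341$ ($B = -340 + \left(-1 + 0\right) = -340 - 1 = -341$)
$\frac{1}{o{\left(-25,-3 \right)} + B} = \frac{1}{\left(14 - 3\right) - 341} = \frac{1}{11 - 341} = \frac{1}{-330} = - \frac{1}{330}$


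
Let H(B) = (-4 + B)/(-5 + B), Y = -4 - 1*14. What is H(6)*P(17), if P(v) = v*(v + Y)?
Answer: -34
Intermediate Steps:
Y = -18 (Y = -4 - 14 = -18)
P(v) = v*(-18 + v) (P(v) = v*(v - 18) = v*(-18 + v))
H(B) = (-4 + B)/(-5 + B)
H(6)*P(17) = ((-4 + 6)/(-5 + 6))*(17*(-18 + 17)) = (2/1)*(17*(-1)) = (1*2)*(-17) = 2*(-17) = -34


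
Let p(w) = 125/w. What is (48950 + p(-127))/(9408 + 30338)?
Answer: 888075/721106 ≈ 1.2315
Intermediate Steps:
(48950 + p(-127))/(9408 + 30338) = (48950 + 125/(-127))/(9408 + 30338) = (48950 + 125*(-1/127))/39746 = (48950 - 125/127)*(1/39746) = (6216525/127)*(1/39746) = 888075/721106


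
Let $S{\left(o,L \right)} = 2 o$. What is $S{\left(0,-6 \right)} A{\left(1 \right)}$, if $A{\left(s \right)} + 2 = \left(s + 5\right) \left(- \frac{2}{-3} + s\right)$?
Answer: $0$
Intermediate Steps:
$A{\left(s \right)} = -2 + \left(5 + s\right) \left(\frac{2}{3} + s\right)$ ($A{\left(s \right)} = -2 + \left(s + 5\right) \left(- \frac{2}{-3} + s\right) = -2 + \left(5 + s\right) \left(\left(-2\right) \left(- \frac{1}{3}\right) + s\right) = -2 + \left(5 + s\right) \left(\frac{2}{3} + s\right)$)
$S{\left(0,-6 \right)} A{\left(1 \right)} = 2 \cdot 0 \left(\frac{4}{3} + 1^{2} + \frac{17}{3} \cdot 1\right) = 0 \left(\frac{4}{3} + 1 + \frac{17}{3}\right) = 0 \cdot 8 = 0$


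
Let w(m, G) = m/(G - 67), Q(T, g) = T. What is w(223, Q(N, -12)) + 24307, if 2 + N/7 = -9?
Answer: 3499985/144 ≈ 24305.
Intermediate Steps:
N = -77 (N = -14 + 7*(-9) = -14 - 63 = -77)
w(m, G) = m/(-67 + G)
w(223, Q(N, -12)) + 24307 = 223/(-67 - 77) + 24307 = 223/(-144) + 24307 = 223*(-1/144) + 24307 = -223/144 + 24307 = 3499985/144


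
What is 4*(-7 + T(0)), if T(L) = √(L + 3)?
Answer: -28 + 4*√3 ≈ -21.072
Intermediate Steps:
T(L) = √(3 + L)
4*(-7 + T(0)) = 4*(-7 + √(3 + 0)) = 4*(-7 + √3) = -28 + 4*√3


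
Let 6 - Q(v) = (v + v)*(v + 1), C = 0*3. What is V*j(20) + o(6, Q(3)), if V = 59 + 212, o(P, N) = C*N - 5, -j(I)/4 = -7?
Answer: 7583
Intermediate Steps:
C = 0
j(I) = 28 (j(I) = -4*(-7) = 28)
Q(v) = 6 - 2*v*(1 + v) (Q(v) = 6 - (v + v)*(v + 1) = 6 - 2*v*(1 + v))
o(P, N) = -5 (o(P, N) = 0*N - 5 = 0 - 5 = -5)
V = 271
V*j(20) + o(6, Q(3)) = 271*28 - 5 = 7588 - 5 = 7583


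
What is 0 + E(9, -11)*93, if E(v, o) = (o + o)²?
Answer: 45012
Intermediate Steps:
E(v, o) = 4*o² (E(v, o) = (2*o)² = 4*o²)
0 + E(9, -11)*93 = 0 + (4*(-11)²)*93 = 0 + (4*121)*93 = 0 + 484*93 = 0 + 45012 = 45012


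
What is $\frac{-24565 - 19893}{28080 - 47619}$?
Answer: $\frac{44458}{19539} \approx 2.2753$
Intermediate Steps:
$\frac{-24565 - 19893}{28080 - 47619} = - \frac{44458}{-19539} = \left(-44458\right) \left(- \frac{1}{19539}\right) = \frac{44458}{19539}$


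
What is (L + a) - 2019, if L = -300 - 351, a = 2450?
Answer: -220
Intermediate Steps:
L = -651
(L + a) - 2019 = (-651 + 2450) - 2019 = 1799 - 2019 = -220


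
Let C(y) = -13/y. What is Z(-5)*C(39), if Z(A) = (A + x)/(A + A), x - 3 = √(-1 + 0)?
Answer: -1/15 + I/30 ≈ -0.066667 + 0.033333*I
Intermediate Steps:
x = 3 + I (x = 3 + √(-1 + 0) = 3 + √(-1) = 3 + I ≈ 3.0 + 1.0*I)
Z(A) = (3 + I + A)/(2*A) (Z(A) = (A + (3 + I))/(A + A) = (3 + I + A)/((2*A)) = (3 + I + A)*(1/(2*A)) = (3 + I + A)/(2*A))
Z(-5)*C(39) = ((½)*(3 + I - 5)/(-5))*(-13/39) = ((½)*(-⅕)*(-2 + I))*(-13*1/39) = (⅕ - I/10)*(-⅓) = -1/15 + I/30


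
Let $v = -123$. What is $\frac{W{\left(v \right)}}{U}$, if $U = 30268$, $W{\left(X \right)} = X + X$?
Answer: $- \frac{123}{15134} \approx -0.0081274$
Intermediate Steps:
$W{\left(X \right)} = 2 X$
$\frac{W{\left(v \right)}}{U} = \frac{2 \left(-123\right)}{30268} = \left(-246\right) \frac{1}{30268} = - \frac{123}{15134}$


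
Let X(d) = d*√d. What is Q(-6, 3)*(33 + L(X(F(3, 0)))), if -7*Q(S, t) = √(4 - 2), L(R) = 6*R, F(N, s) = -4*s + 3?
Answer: -33*√2/7 - 18*√6/7 ≈ -12.966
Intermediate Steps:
F(N, s) = 3 - 4*s
X(d) = d^(3/2)
Q(S, t) = -√2/7 (Q(S, t) = -√(4 - 2)/7 = -√2/7)
Q(-6, 3)*(33 + L(X(F(3, 0)))) = (-√2/7)*(33 + 6*(3 - 4*0)^(3/2)) = (-√2/7)*(33 + 6*(3 + 0)^(3/2)) = (-√2/7)*(33 + 6*3^(3/2)) = (-√2/7)*(33 + 6*(3*√3)) = (-√2/7)*(33 + 18*√3) = -√2*(33 + 18*√3)/7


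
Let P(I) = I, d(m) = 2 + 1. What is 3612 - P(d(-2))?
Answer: 3609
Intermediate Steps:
d(m) = 3
3612 - P(d(-2)) = 3612 - 1*3 = 3612 - 3 = 3609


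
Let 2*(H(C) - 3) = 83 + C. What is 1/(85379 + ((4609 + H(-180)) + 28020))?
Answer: 2/235925 ≈ 8.4773e-6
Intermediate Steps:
H(C) = 89/2 + C/2 (H(C) = 3 + (83 + C)/2 = 3 + (83/2 + C/2) = 89/2 + C/2)
1/(85379 + ((4609 + H(-180)) + 28020)) = 1/(85379 + ((4609 + (89/2 + (½)*(-180))) + 28020)) = 1/(85379 + ((4609 + (89/2 - 90)) + 28020)) = 1/(85379 + ((4609 - 91/2) + 28020)) = 1/(85379 + (9127/2 + 28020)) = 1/(85379 + 65167/2) = 1/(235925/2) = 2/235925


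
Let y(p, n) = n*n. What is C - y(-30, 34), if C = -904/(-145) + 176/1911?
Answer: -318568756/277095 ≈ -1149.7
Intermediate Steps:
y(p, n) = n²
C = 1753064/277095 (C = -904*(-1/145) + 176*(1/1911) = 904/145 + 176/1911 = 1753064/277095 ≈ 6.3266)
C - y(-30, 34) = 1753064/277095 - 1*34² = 1753064/277095 - 1*1156 = 1753064/277095 - 1156 = -318568756/277095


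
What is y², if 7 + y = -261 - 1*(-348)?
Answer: 6400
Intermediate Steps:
y = 80 (y = -7 + (-261 - 1*(-348)) = -7 + (-261 + 348) = -7 + 87 = 80)
y² = 80² = 6400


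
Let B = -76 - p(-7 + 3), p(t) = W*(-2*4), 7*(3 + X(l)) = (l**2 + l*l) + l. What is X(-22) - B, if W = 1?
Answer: 1401/7 ≈ 200.14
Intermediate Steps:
X(l) = -3 + l/7 + 2*l**2/7 (X(l) = -3 + ((l**2 + l*l) + l)/7 = -3 + ((l**2 + l**2) + l)/7 = -3 + (2*l**2 + l)/7 = -3 + (l + 2*l**2)/7 = -3 + (l/7 + 2*l**2/7) = -3 + l/7 + 2*l**2/7)
p(t) = -8 (p(t) = 1*(-2*4) = 1*(-8) = -8)
B = -68 (B = -76 - 1*(-8) = -76 + 8 = -68)
X(-22) - B = (-3 + (1/7)*(-22) + (2/7)*(-22)**2) - 1*(-68) = (-3 - 22/7 + (2/7)*484) + 68 = (-3 - 22/7 + 968/7) + 68 = 925/7 + 68 = 1401/7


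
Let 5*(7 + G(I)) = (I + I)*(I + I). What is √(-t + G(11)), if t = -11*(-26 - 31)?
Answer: I*√13430/5 ≈ 23.178*I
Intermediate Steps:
G(I) = -7 + 4*I²/5 (G(I) = -7 + ((I + I)*(I + I))/5 = -7 + ((2*I)*(2*I))/5 = -7 + (4*I²)/5 = -7 + 4*I²/5)
t = 627 (t = -11*(-57) = 627)
√(-t + G(11)) = √(-1*627 + (-7 + (⅘)*11²)) = √(-627 + (-7 + (⅘)*121)) = √(-627 + (-7 + 484/5)) = √(-627 + 449/5) = √(-2686/5) = I*√13430/5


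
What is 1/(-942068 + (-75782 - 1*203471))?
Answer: -1/1221321 ≈ -8.1879e-7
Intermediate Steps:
1/(-942068 + (-75782 - 1*203471)) = 1/(-942068 + (-75782 - 203471)) = 1/(-942068 - 279253) = 1/(-1221321) = -1/1221321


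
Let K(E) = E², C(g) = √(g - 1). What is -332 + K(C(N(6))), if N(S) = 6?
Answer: -327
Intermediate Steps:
C(g) = √(-1 + g)
-332 + K(C(N(6))) = -332 + (√(-1 + 6))² = -332 + (√5)² = -332 + 5 = -327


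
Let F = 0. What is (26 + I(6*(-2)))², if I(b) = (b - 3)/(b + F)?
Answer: 11881/16 ≈ 742.56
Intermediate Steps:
I(b) = (-3 + b)/b (I(b) = (b - 3)/(b + 0) = (-3 + b)/b)
(26 + I(6*(-2)))² = (26 + (-3 + 6*(-2))/((6*(-2))))² = (26 + (-3 - 12)/(-12))² = (26 - 1/12*(-15))² = (26 + 5/4)² = (109/4)² = 11881/16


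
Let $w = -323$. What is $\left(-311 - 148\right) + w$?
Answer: $-782$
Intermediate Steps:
$\left(-311 - 148\right) + w = \left(-311 - 148\right) - 323 = -459 - 323 = -782$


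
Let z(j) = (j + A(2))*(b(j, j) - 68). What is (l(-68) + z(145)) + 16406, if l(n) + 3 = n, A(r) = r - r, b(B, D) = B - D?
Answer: 6475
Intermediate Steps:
A(r) = 0
l(n) = -3 + n
z(j) = -68*j (z(j) = (j + 0)*((j - j) - 68) = j*(0 - 68) = j*(-68) = -68*j)
(l(-68) + z(145)) + 16406 = ((-3 - 68) - 68*145) + 16406 = (-71 - 9860) + 16406 = -9931 + 16406 = 6475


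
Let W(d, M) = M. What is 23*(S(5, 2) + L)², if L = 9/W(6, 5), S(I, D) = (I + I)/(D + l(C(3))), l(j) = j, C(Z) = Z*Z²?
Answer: 2224583/21025 ≈ 105.81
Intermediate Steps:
C(Z) = Z³
S(I, D) = 2*I/(27 + D) (S(I, D) = (I + I)/(D + 3³) = (2*I)/(D + 27) = (2*I)/(27 + D) = 2*I/(27 + D))
L = 9/5 ≈ 1.8000
23*(S(5, 2) + L)² = 23*(2*5/(27 + 2) + 9/5)² = 23*(2*5/29 + 9/5)² = 23*(2*5*(1/29) + 9/5)² = 23*(10/29 + 9/5)² = 23*(311/145)² = 23*(96721/21025) = 2224583/21025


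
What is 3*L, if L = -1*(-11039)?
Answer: 33117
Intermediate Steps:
L = 11039
3*L = 3*11039 = 33117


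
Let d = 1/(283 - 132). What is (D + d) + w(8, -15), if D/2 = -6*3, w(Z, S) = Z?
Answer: -4227/151 ≈ -27.993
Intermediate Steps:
d = 1/151 ≈ 0.0066225
D = -36 (D = 2*(-6*3) = 2*(-18) = -36)
(D + d) + w(8, -15) = (-36 + 1/151) + 8 = -5435/151 + 8 = -4227/151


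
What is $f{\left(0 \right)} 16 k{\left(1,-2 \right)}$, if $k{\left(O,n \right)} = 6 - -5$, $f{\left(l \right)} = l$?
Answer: $0$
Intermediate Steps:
$k{\left(O,n \right)} = 11$ ($k{\left(O,n \right)} = 6 + 5 = 11$)
$f{\left(0 \right)} 16 k{\left(1,-2 \right)} = 0 \cdot 16 \cdot 11 = 0 \cdot 11 = 0$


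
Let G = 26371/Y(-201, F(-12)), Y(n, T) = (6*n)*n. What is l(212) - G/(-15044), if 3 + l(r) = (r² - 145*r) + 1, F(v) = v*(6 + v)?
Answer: 51791226806899/3646755864 ≈ 14202.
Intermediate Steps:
Y(n, T) = 6*n²
G = 26371/242406 (G = 26371/((6*(-201)²)) = 26371/((6*40401)) = 26371/242406 ≈ 0.10879)
l(r) = -2 + r² - 145*r (l(r) = -3 + ((r² - 145*r) + 1) = -3 + (1 + r² - 145*r) = -2 + r² - 145*r)
l(212) - G/(-15044) = (-2 + 212² - 145*212) - 26371/(242406*(-15044)) = (-2 + 44944 - 30740) - 26371*(-1)/(242406*15044) = 14202 - 1*(-26371/3646755864) = 14202 + 26371/3646755864 = 51791226806899/3646755864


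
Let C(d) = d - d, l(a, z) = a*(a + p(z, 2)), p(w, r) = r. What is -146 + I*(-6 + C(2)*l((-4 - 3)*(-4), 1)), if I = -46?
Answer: 130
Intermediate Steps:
l(a, z) = a*(2 + a) (l(a, z) = a*(a + 2) = a*(2 + a))
C(d) = 0
-146 + I*(-6 + C(2)*l((-4 - 3)*(-4), 1)) = -146 - 46*(-6 + 0*(((-4 - 3)*(-4))*(2 + (-4 - 3)*(-4)))) = -146 - 46*(-6 + 0*((-7*(-4))*(2 - 7*(-4)))) = -146 - 46*(-6 + 0*(28*(2 + 28))) = -146 - 46*(-6 + 0*(28*30)) = -146 - 46*(-6 + 0*840) = -146 - 46*(-6 + 0) = -146 - 46*(-6) = -146 + 276 = 130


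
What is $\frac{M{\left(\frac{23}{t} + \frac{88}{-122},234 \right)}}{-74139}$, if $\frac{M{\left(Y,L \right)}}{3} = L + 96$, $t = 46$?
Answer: $- \frac{330}{24713} \approx -0.013353$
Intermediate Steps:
$M{\left(Y,L \right)} = 288 + 3 L$ ($M{\left(Y,L \right)} = 3 \left(L + 96\right) = 3 \left(96 + L\right) = 288 + 3 L$)
$\frac{M{\left(\frac{23}{t} + \frac{88}{-122},234 \right)}}{-74139} = \frac{288 + 3 \cdot 234}{-74139} = \left(288 + 702\right) \left(- \frac{1}{74139}\right) = 990 \left(- \frac{1}{74139}\right) = - \frac{330}{24713}$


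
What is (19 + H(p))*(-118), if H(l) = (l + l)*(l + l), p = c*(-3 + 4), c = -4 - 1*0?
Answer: -9794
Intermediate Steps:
c = -4 (c = -4 + 0 = -4)
p = -4 (p = -4*(-3 + 4) = -4*1 = -4)
H(l) = 4*l² (H(l) = (2*l)*(2*l) = 4*l²)
(19 + H(p))*(-118) = (19 + 4*(-4)²)*(-118) = (19 + 4*16)*(-118) = (19 + 64)*(-118) = 83*(-118) = -9794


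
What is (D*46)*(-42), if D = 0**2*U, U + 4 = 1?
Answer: 0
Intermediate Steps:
U = -3 (U = -4 + 1 = -3)
D = 0 (D = 0**2*(-3) = 0*(-3) = 0)
(D*46)*(-42) = (0*46)*(-42) = 0*(-42) = 0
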